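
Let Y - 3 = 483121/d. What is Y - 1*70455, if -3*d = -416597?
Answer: -29348642481/416597 ≈ -70449.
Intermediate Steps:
d = 416597/3 (d = -1/3*(-416597) = 416597/3 ≈ 1.3887e+5)
Y = 2699154/416597 (Y = 3 + 483121/(416597/3) = 3 + 483121*(3/416597) = 3 + 1449363/416597 = 2699154/416597 ≈ 6.4790)
Y - 1*70455 = 2699154/416597 - 1*70455 = 2699154/416597 - 70455 = -29348642481/416597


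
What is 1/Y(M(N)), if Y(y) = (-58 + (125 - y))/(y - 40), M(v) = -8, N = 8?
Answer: -16/25 ≈ -0.64000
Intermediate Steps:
Y(y) = (67 - y)/(-40 + y)
1/Y(M(N)) = 1/((67 - 1*(-8))/(-40 - 8)) = 1/((67 + 8)/(-48)) = 1/(-1/48*75) = 1/(-25/16) = -16/25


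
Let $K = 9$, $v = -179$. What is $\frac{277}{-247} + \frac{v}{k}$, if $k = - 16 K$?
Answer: $\frac{4325}{35568} \approx 0.1216$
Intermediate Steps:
$k = -144$ ($k = \left(-16\right) 9 = -144$)
$\frac{277}{-247} + \frac{v}{k} = \frac{277}{-247} - \frac{179}{-144} = 277 \left(- \frac{1}{247}\right) - - \frac{179}{144} = - \frac{277}{247} + \frac{179}{144} = \frac{4325}{35568}$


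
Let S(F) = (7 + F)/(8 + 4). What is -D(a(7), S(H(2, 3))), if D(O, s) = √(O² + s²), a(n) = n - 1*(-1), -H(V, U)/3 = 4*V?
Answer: -√9505/12 ≈ -8.1245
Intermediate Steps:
H(V, U) = -12*V
a(n) = 1 + n (a(n) = n + 1 = 1 + n)
S(F) = 7/12 + F/12 (S(F) = (7 + F)/12 = (7 + F)*(1/12) = 7/12 + F/12)
-D(a(7), S(H(2, 3))) = -√((1 + 7)² + (7/12 + (-12*2)/12)²) = -√(8² + (7/12 + (1/12)*(-24))²) = -√(64 + (7/12 - 2)²) = -√(64 + (-17/12)²) = -√(64 + 289/144) = -√(9505/144) = -√9505/12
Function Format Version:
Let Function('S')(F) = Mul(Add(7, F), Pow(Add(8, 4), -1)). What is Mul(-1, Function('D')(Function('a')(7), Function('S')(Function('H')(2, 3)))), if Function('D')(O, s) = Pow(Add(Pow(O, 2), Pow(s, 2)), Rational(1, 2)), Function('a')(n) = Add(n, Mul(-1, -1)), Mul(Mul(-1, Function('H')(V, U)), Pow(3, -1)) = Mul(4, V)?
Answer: Mul(Rational(-1, 12), Pow(9505, Rational(1, 2))) ≈ -8.1245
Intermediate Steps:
Function('H')(V, U) = Mul(-12, V) (Function('H')(V, U) = Mul(-3, Mul(4, V)) = Mul(-12, V))
Function('a')(n) = Add(1, n) (Function('a')(n) = Add(n, 1) = Add(1, n))
Function('S')(F) = Add(Rational(7, 12), Mul(Rational(1, 12), F)) (Function('S')(F) = Mul(Add(7, F), Pow(12, -1)) = Mul(Add(7, F), Rational(1, 12)) = Add(Rational(7, 12), Mul(Rational(1, 12), F)))
Mul(-1, Function('D')(Function('a')(7), Function('S')(Function('H')(2, 3)))) = Mul(-1, Pow(Add(Pow(Add(1, 7), 2), Pow(Add(Rational(7, 12), Mul(Rational(1, 12), Mul(-12, 2))), 2)), Rational(1, 2))) = Mul(-1, Pow(Add(Pow(8, 2), Pow(Add(Rational(7, 12), Mul(Rational(1, 12), -24)), 2)), Rational(1, 2))) = Mul(-1, Pow(Add(64, Pow(Add(Rational(7, 12), -2), 2)), Rational(1, 2))) = Mul(-1, Pow(Add(64, Pow(Rational(-17, 12), 2)), Rational(1, 2))) = Mul(-1, Pow(Add(64, Rational(289, 144)), Rational(1, 2))) = Mul(-1, Pow(Rational(9505, 144), Rational(1, 2))) = Mul(-1, Mul(Rational(1, 12), Pow(9505, Rational(1, 2)))) = Mul(Rational(-1, 12), Pow(9505, Rational(1, 2)))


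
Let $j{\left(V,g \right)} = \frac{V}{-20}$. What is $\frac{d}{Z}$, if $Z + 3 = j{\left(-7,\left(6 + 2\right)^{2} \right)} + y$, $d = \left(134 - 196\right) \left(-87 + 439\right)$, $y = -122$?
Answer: $\frac{436480}{2493} \approx 175.08$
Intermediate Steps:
$j{\left(V,g \right)} = - \frac{V}{20}$ ($j{\left(V,g \right)} = V \left(- \frac{1}{20}\right) = - \frac{V}{20}$)
$d = -21824$ ($d = \left(-62\right) 352 = -21824$)
$Z = - \frac{2493}{20}$ ($Z = -3 - \frac{2433}{20} = - \frac{2493}{20} \approx -124.65$)
$\frac{d}{Z} = - \frac{21824}{- \frac{2493}{20}} = \left(-21824\right) \left(- \frac{20}{2493}\right) = \frac{436480}{2493}$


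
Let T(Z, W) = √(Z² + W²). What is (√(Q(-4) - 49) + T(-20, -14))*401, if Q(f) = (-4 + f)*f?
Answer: 802*√149 + 401*I*√17 ≈ 9789.7 + 1653.4*I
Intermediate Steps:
Q(f) = f*(-4 + f)
T(Z, W) = √(W² + Z²)
(√(Q(-4) - 49) + T(-20, -14))*401 = (√(-4*(-4 - 4) - 49) + √((-14)² + (-20)²))*401 = (√(-4*(-8) - 49) + √(196 + 400))*401 = (√(32 - 49) + √596)*401 = (√(-17) + 2*√149)*401 = (I*√17 + 2*√149)*401 = (2*√149 + I*√17)*401 = 802*√149 + 401*I*√17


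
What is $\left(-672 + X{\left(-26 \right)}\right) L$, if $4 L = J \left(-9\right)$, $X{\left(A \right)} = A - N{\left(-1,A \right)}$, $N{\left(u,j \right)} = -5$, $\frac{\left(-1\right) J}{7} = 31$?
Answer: $- \frac{1353429}{4} \approx -3.3836 \cdot 10^{5}$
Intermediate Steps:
$J = -217$ ($J = \left(-7\right) 31 = -217$)
$X{\left(A \right)} = 5 + A$ ($X{\left(A \right)} = A - -5 = A + 5 = 5 + A$)
$L = \frac{1953}{4}$ ($L = \frac{\left(-217\right) \left(-9\right)}{4} = \frac{1}{4} \cdot 1953 = \frac{1953}{4} \approx 488.25$)
$\left(-672 + X{\left(-26 \right)}\right) L = \left(-672 + \left(5 - 26\right)\right) \frac{1953}{4} = \left(-672 - 21\right) \frac{1953}{4} = \left(-693\right) \frac{1953}{4} = - \frac{1353429}{4}$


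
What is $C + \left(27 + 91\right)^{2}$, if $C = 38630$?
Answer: $52554$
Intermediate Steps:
$C + \left(27 + 91\right)^{2} = 38630 + \left(27 + 91\right)^{2} = 38630 + 118^{2} = 38630 + 13924 = 52554$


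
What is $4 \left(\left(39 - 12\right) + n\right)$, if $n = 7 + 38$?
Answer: $288$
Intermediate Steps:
$n = 45$
$4 \left(\left(39 - 12\right) + n\right) = 4 \left(\left(39 - 12\right) + 45\right) = 4 \left(27 + 45\right) = 4 \cdot 72 = 288$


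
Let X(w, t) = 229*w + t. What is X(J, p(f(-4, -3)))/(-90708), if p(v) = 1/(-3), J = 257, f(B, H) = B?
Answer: -88279/136062 ≈ -0.64881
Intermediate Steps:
p(v) = -⅓
X(w, t) = t + 229*w
X(J, p(f(-4, -3)))/(-90708) = (-⅓ + 229*257)/(-90708) = (-⅓ + 58853)*(-1/90708) = (176558/3)*(-1/90708) = -88279/136062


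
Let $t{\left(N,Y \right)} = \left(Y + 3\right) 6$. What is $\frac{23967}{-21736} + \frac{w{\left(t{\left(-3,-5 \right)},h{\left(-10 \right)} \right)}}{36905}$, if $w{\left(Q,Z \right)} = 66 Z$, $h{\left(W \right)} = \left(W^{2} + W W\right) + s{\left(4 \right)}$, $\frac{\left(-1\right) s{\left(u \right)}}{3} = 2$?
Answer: $- \frac{5009871}{6629480} \approx -0.7557$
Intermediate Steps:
$s{\left(u \right)} = -6$ ($s{\left(u \right)} = \left(-3\right) 2 = -6$)
$t{\left(N,Y \right)} = 18 + 6 Y$ ($t{\left(N,Y \right)} = \left(3 + Y\right) 6 = 18 + 6 Y$)
$h{\left(W \right)} = -6 + 2 W^{2}$ ($h{\left(W \right)} = \left(W^{2} + W W\right) - 6 = \left(W^{2} + W^{2}\right) - 6 = 2 W^{2} - 6 = -6 + 2 W^{2}$)
$\frac{23967}{-21736} + \frac{w{\left(t{\left(-3,-5 \right)},h{\left(-10 \right)} \right)}}{36905} = \frac{23967}{-21736} + \frac{66 \left(-6 + 2 \left(-10\right)^{2}\right)}{36905} = 23967 \left(- \frac{1}{21736}\right) + 66 \left(-6 + 2 \cdot 100\right) \frac{1}{36905} = - \frac{23967}{21736} + 66 \left(-6 + 200\right) \frac{1}{36905} = - \frac{23967}{21736} + 66 \cdot 194 \cdot \frac{1}{36905} = - \frac{23967}{21736} + 12804 \cdot \frac{1}{36905} = - \frac{23967}{21736} + \frac{1164}{3355} = - \frac{5009871}{6629480}$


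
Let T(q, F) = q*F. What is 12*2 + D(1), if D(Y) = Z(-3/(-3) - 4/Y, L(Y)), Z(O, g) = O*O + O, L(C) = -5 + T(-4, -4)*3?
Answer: 30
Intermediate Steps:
T(q, F) = F*q
L(C) = 43 (L(C) = -5 - 4*(-4)*3 = -5 + 16*3 = -5 + 48 = 43)
Z(O, g) = O + O² (Z(O, g) = O² + O = O + O²)
D(Y) = (1 - 4/Y)*(2 - 4/Y) (D(Y) = (-3/(-3) - 4/Y)*(1 + (-3/(-3) - 4/Y)) = (-3*(-⅓) - 4/Y)*(1 + (-3*(-⅓) - 4/Y)) = (1 - 4/Y)*(1 + (1 - 4/Y)) = (1 - 4/Y)*(2 - 4/Y))
12*2 + D(1) = 12*2 + (2 - 12/1 + 16/1²) = 24 + (2 - 12*1 + 16*1) = 24 + (2 - 12 + 16) = 24 + 6 = 30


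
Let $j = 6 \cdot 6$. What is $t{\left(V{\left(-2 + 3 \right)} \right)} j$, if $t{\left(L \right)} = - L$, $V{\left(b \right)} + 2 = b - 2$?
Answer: $108$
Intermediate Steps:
$j = 36$
$V{\left(b \right)} = -4 + b$ ($V{\left(b \right)} = -2 + \left(b - 2\right) = -2 + \left(-2 + b\right) = -4 + b$)
$t{\left(V{\left(-2 + 3 \right)} \right)} j = - (-4 + \left(-2 + 3\right)) 36 = - (-4 + 1) 36 = \left(-1\right) \left(-3\right) 36 = 3 \cdot 36 = 108$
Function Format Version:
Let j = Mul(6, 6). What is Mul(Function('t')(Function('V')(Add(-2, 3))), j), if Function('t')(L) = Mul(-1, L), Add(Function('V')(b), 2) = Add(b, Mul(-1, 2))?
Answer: 108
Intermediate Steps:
j = 36
Function('V')(b) = Add(-4, b) (Function('V')(b) = Add(-2, Add(b, Mul(-1, 2))) = Add(-2, Add(b, -2)) = Add(-2, Add(-2, b)) = Add(-4, b))
Mul(Function('t')(Function('V')(Add(-2, 3))), j) = Mul(Mul(-1, Add(-4, Add(-2, 3))), 36) = Mul(Mul(-1, Add(-4, 1)), 36) = Mul(Mul(-1, -3), 36) = Mul(3, 36) = 108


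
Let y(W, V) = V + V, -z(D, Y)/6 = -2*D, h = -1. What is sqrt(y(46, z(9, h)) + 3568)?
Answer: 2*sqrt(946) ≈ 61.514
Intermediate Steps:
z(D, Y) = 12*D (z(D, Y) = -(-12)*D = 12*D)
y(W, V) = 2*V
sqrt(y(46, z(9, h)) + 3568) = sqrt(2*(12*9) + 3568) = sqrt(2*108 + 3568) = sqrt(216 + 3568) = sqrt(3784) = 2*sqrt(946)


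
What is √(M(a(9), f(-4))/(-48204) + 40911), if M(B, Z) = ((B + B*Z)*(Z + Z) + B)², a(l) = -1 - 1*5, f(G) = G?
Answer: 2*√18337338539/1339 ≈ 202.26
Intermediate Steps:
a(l) = -6 (a(l) = -1 - 5 = -6)
M(B, Z) = (B + 2*Z*(B + B*Z))² (M(B, Z) = ((B + B*Z)*(2*Z) + B)² = (2*Z*(B + B*Z) + B)² = (B + 2*Z*(B + B*Z))²)
√(M(a(9), f(-4))/(-48204) + 40911) = √(((-6)²*(1 + 2*(-4) + 2*(-4)²)²)/(-48204) + 40911) = √((36*(1 - 8 + 2*16)²)*(-1/48204) + 40911) = √((36*(1 - 8 + 32)²)*(-1/48204) + 40911) = √((36*25²)*(-1/48204) + 40911) = √((36*625)*(-1/48204) + 40911) = √(22500*(-1/48204) + 40911) = √(-625/1339 + 40911) = √(54779204/1339) = 2*√18337338539/1339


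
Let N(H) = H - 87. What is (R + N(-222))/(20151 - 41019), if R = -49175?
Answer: 12371/5217 ≈ 2.3713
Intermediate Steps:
N(H) = -87 + H
(R + N(-222))/(20151 - 41019) = (-49175 + (-87 - 222))/(20151 - 41019) = (-49175 - 309)/(-20868) = -49484*(-1/20868) = 12371/5217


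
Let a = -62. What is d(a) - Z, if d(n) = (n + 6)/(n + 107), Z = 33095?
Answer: -1489331/45 ≈ -33096.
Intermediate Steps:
d(n) = (6 + n)/(107 + n)
d(a) - Z = (6 - 62)/(107 - 62) - 1*33095 = -56/45 - 33095 = -1489331/45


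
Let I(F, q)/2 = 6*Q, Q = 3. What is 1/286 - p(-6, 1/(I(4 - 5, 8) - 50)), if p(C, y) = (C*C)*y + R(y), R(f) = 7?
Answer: -8859/2002 ≈ -4.4251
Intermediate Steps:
I(F, q) = 36 (I(F, q) = 2*(6*3) = 2*18 = 36)
p(C, y) = 7 + y*C² (p(C, y) = (C*C)*y + 7 = C²*y + 7 = y*C² + 7 = 7 + y*C²)
1/286 - p(-6, 1/(I(4 - 5, 8) - 50)) = 1/286 - (7 + (-6)²/(36 - 50)) = 1/286 - (7 + 36/(-14)) = 1/286 - (7 - 1/14*36) = 1/286 - (7 - 18/7) = 1/286 - 1*31/7 = 1/286 - 31/7 = -8859/2002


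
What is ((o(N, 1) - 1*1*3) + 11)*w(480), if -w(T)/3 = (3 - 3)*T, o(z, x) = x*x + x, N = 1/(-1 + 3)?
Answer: 0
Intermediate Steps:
N = 1/2 ≈ 0.50000
o(z, x) = x + x**2 (o(z, x) = x**2 + x = x + x**2)
w(T) = 0 (w(T) = -3*(3 - 3)*T = -0*T = -3*0 = 0)
((o(N, 1) - 1*1*3) + 11)*w(480) = ((1*(1 + 1) - 1*1*3) + 11)*0 = ((1*2 - 1*3) + 11)*0 = ((2 - 3) + 11)*0 = (-1 + 11)*0 = 10*0 = 0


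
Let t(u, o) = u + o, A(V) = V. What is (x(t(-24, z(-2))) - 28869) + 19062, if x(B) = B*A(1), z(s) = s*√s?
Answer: -9831 - 2*I*√2 ≈ -9831.0 - 2.8284*I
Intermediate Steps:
z(s) = s^(3/2)
t(u, o) = o + u
x(B) = B (x(B) = B*1 = B)
(x(t(-24, z(-2))) - 28869) + 19062 = (((-2)^(3/2) - 24) - 28869) + 19062 = ((-2*I*√2 - 24) - 28869) + 19062 = ((-24 - 2*I*√2) - 28869) + 19062 = (-28893 - 2*I*√2) + 19062 = -9831 - 2*I*√2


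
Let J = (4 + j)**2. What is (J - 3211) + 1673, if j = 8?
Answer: -1394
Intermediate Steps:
J = 144 (J = (4 + 8)**2 = 12**2 = 144)
(J - 3211) + 1673 = (144 - 3211) + 1673 = -3067 + 1673 = -1394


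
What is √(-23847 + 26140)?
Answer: √2293 ≈ 47.885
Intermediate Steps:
√(-23847 + 26140) = √2293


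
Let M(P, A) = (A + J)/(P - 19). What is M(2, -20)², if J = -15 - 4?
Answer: 1521/289 ≈ 5.2630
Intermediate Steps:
J = -19
M(P, A) = (-19 + A)/(-19 + P) (M(P, A) = (A - 19)/(P - 19) = (-19 + A)/(-19 + P))
M(2, -20)² = ((-19 - 20)/(-19 + 2))² = (-39/(-17))² = (-1/17*(-39))² = (39/17)² = 1521/289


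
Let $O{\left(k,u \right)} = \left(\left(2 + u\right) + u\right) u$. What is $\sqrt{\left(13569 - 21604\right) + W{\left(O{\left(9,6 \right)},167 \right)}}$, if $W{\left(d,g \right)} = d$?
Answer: $i \sqrt{7951} \approx 89.168 i$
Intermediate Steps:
$O{\left(k,u \right)} = u \left(2 + 2 u\right)$ ($O{\left(k,u \right)} = \left(2 + 2 u\right) u = u \left(2 + 2 u\right)$)
$\sqrt{\left(13569 - 21604\right) + W{\left(O{\left(9,6 \right)},167 \right)}} = \sqrt{\left(13569 - 21604\right) + 2 \cdot 6 \left(1 + 6\right)} = \sqrt{\left(13569 - 21604\right) + 2 \cdot 6 \cdot 7} = \sqrt{-8035 + 84} = \sqrt{-7951} = i \sqrt{7951}$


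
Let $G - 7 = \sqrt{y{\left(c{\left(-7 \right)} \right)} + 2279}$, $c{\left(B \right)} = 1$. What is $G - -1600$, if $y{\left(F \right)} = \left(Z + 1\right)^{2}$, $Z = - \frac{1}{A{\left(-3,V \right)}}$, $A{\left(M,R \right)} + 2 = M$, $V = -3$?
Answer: $1607 + \frac{\sqrt{57011}}{5} \approx 1654.8$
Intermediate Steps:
$A{\left(M,R \right)} = -2 + M$
$Z = \frac{1}{5}$ ($Z = - \frac{1}{-2 - 3} = - \frac{1}{-5} = \left(-1\right) \left(- \frac{1}{5}\right) = \frac{1}{5} \approx 0.2$)
$y{\left(F \right)} = \frac{36}{25}$ ($y{\left(F \right)} = \left(\frac{1}{5} + 1\right)^{2} = \left(\frac{6}{5}\right)^{2} = \frac{36}{25}$)
$G = 7 + \frac{\sqrt{57011}}{5}$ ($G = 7 + \sqrt{\frac{36}{25} + 2279} = 7 + \sqrt{\frac{57011}{25}} = 7 + \frac{\sqrt{57011}}{5} \approx 54.754$)
$G - -1600 = \left(7 + \frac{\sqrt{57011}}{5}\right) - -1600 = \left(7 + \frac{\sqrt{57011}}{5}\right) + 1600 = 1607 + \frac{\sqrt{57011}}{5}$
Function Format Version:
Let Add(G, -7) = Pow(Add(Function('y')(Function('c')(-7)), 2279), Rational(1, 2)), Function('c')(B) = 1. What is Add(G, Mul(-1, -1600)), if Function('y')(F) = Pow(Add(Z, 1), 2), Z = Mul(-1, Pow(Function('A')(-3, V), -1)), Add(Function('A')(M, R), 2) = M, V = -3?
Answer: Add(1607, Mul(Rational(1, 5), Pow(57011, Rational(1, 2)))) ≈ 1654.8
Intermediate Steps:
Function('A')(M, R) = Add(-2, M)
Z = Rational(1, 5) (Z = Mul(-1, Pow(Add(-2, -3), -1)) = Mul(-1, Pow(-5, -1)) = Mul(-1, Rational(-1, 5)) = Rational(1, 5) ≈ 0.20000)
Function('y')(F) = Rational(36, 25) (Function('y')(F) = Pow(Add(Rational(1, 5), 1), 2) = Pow(Rational(6, 5), 2) = Rational(36, 25))
G = Add(7, Mul(Rational(1, 5), Pow(57011, Rational(1, 2)))) (G = Add(7, Pow(Add(Rational(36, 25), 2279), Rational(1, 2))) = Add(7, Pow(Rational(57011, 25), Rational(1, 2))) = Add(7, Mul(Rational(1, 5), Pow(57011, Rational(1, 2)))) ≈ 54.754)
Add(G, Mul(-1, -1600)) = Add(Add(7, Mul(Rational(1, 5), Pow(57011, Rational(1, 2)))), Mul(-1, -1600)) = Add(Add(7, Mul(Rational(1, 5), Pow(57011, Rational(1, 2)))), 1600) = Add(1607, Mul(Rational(1, 5), Pow(57011, Rational(1, 2))))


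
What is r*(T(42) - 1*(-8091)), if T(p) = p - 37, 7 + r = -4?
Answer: -89056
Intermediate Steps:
r = -11 (r = -7 - 4 = -11)
T(p) = -37 + p
r*(T(42) - 1*(-8091)) = -11*((-37 + 42) - 1*(-8091)) = -11*(5 + 8091) = -11*8096 = -89056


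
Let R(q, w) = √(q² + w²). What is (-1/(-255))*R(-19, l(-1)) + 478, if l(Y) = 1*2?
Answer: 478 + √365/255 ≈ 478.07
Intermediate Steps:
l(Y) = 2
(-1/(-255))*R(-19, l(-1)) + 478 = (-1/(-255))*√((-19)² + 2²) + 478 = (-1*(-1/255))*√(361 + 4) + 478 = √365/255 + 478 = 478 + √365/255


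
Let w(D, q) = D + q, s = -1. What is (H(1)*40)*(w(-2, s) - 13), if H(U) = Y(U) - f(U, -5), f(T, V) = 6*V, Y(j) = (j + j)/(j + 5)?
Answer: -58240/3 ≈ -19413.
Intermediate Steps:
Y(j) = 2*j/(5 + j) (Y(j) = (2*j)/(5 + j) = 2*j/(5 + j))
H(U) = 30 + 2*U/(5 + U) (H(U) = 2*U/(5 + U) - 6*(-5) = 2*U/(5 + U) - 1*(-30) = 2*U/(5 + U) + 30 = 30 + 2*U/(5 + U))
(H(1)*40)*(w(-2, s) - 13) = ((2*(75 + 16*1)/(5 + 1))*40)*((-2 - 1) - 13) = ((2*(75 + 16)/6)*40)*(-3 - 13) = ((2*(⅙)*91)*40)*(-16) = ((91/3)*40)*(-16) = (3640/3)*(-16) = -58240/3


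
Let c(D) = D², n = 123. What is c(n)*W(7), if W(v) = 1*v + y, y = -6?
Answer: 15129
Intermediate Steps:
W(v) = -6 + v (W(v) = 1*v - 6 = v - 6 = -6 + v)
c(n)*W(7) = 123²*(-6 + 7) = 15129*1 = 15129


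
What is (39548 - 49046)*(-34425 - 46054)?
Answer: 764389542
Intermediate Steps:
(39548 - 49046)*(-34425 - 46054) = -9498*(-80479) = 764389542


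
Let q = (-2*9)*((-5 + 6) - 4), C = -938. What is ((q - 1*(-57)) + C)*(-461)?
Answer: 381247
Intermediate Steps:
q = 54 (q = -18*(1 - 4) = -18*(-3) = 54)
((q - 1*(-57)) + C)*(-461) = ((54 - 1*(-57)) - 938)*(-461) = ((54 + 57) - 938)*(-461) = (111 - 938)*(-461) = -827*(-461) = 381247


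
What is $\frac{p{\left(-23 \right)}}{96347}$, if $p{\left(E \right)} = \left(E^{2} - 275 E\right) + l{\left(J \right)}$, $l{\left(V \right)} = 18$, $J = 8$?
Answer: $\frac{6872}{96347} \approx 0.071326$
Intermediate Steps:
$p{\left(E \right)} = 18 + E^{2} - 275 E$ ($p{\left(E \right)} = \left(E^{2} - 275 E\right) + 18 = 18 + E^{2} - 275 E$)
$\frac{p{\left(-23 \right)}}{96347} = \frac{18 + \left(-23\right)^{2} - -6325}{96347} = \left(18 + 529 + 6325\right) \frac{1}{96347} = 6872 \cdot \frac{1}{96347} = \frac{6872}{96347}$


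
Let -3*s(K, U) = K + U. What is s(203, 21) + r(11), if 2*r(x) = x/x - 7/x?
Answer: -2458/33 ≈ -74.485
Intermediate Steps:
s(K, U) = -K/3 - U/3 (s(K, U) = -(K + U)/3 = -K/3 - U/3)
r(x) = 1/2 - 7/(2*x) (r(x) = (x/x - 7/x)/2 = (1 - 7/x)/2 = 1/2 - 7/(2*x))
s(203, 21) + r(11) = (-1/3*203 - 1/3*21) + (1/2)*(-7 + 11)/11 = (-203/3 - 7) + (1/2)*(1/11)*4 = -224/3 + 2/11 = -2458/33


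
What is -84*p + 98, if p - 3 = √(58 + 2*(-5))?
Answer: -154 - 336*√3 ≈ -735.97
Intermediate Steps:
p = 3 + 4*√3 (p = 3 + √(58 + 2*(-5)) = 3 + √(58 - 10) = 3 + √48 = 3 + 4*√3 ≈ 9.9282)
-84*p + 98 = -84*(3 + 4*√3) + 98 = (-252 - 336*√3) + 98 = -154 - 336*√3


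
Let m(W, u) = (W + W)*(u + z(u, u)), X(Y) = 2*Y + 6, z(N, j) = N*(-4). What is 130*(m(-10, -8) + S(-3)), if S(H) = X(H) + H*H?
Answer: -61230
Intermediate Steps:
z(N, j) = -4*N
X(Y) = 6 + 2*Y
S(H) = 6 + H² + 2*H (S(H) = (6 + 2*H) + H*H = (6 + 2*H) + H² = 6 + H² + 2*H)
m(W, u) = -6*W*u (m(W, u) = (W + W)*(u - 4*u) = (2*W)*(-3*u) = -6*W*u)
130*(m(-10, -8) + S(-3)) = 130*(-6*(-10)*(-8) + (6 + (-3)² + 2*(-3))) = 130*(-480 + (6 + 9 - 6)) = 130*(-480 + 9) = 130*(-471) = -61230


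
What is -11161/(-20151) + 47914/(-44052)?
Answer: -78975107/147948642 ≈ -0.53380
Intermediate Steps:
-11161/(-20151) + 47914/(-44052) = -11161*(-1/20151) + 47914*(-1/44052) = 11161/20151 - 23957/22026 = -78975107/147948642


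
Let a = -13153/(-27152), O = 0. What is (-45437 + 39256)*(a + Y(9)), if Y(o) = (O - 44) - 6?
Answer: 8310026907/27152 ≈ 3.0606e+5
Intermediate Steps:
a = 13153/27152 (a = -13153*(-1/27152) = 13153/27152 ≈ 0.48442)
Y(o) = -50 (Y(o) = (0 - 44) - 6 = -44 - 6 = -50)
(-45437 + 39256)*(a + Y(9)) = (-45437 + 39256)*(13153/27152 - 50) = -6181*(-1344447/27152) = 8310026907/27152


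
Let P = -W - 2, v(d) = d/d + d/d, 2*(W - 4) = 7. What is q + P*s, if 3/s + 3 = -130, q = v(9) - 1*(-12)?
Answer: 199/14 ≈ 14.214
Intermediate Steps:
W = 15/2 (W = 4 + (1/2)*7 = 4 + 7/2 = 15/2 ≈ 7.5000)
v(d) = 2 (v(d) = 1 + 1 = 2)
q = 14 (q = 2 - 1*(-12) = 2 + 12 = 14)
s = -3/133 (s = 3/(-3 - 130) = 3/(-133) = 3*(-1/133) = -3/133 ≈ -0.022556)
P = -19/2 (P = -1*15/2 - 2 = -15/2 - 2 = -19/2 ≈ -9.5000)
q + P*s = 14 - 19/2*(-3/133) = 14 + 3/14 = 199/14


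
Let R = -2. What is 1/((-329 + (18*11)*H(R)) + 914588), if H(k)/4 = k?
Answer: 1/912675 ≈ 1.0957e-6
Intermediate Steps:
H(k) = 4*k
1/((-329 + (18*11)*H(R)) + 914588) = 1/((-329 + (18*11)*(4*(-2))) + 914588) = 1/((-329 + 198*(-8)) + 914588) = 1/((-329 - 1584) + 914588) = 1/(-1913 + 914588) = 1/912675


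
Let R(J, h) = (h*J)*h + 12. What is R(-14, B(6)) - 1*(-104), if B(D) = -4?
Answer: -108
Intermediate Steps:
R(J, h) = 12 + J*h² (R(J, h) = (J*h)*h + 12 = J*h² + 12 = 12 + J*h²)
R(-14, B(6)) - 1*(-104) = (12 - 14*(-4)²) - 1*(-104) = (12 - 14*16) + 104 = (12 - 224) + 104 = -212 + 104 = -108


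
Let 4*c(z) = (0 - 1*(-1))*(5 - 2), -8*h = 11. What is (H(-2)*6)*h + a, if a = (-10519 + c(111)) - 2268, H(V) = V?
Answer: -51079/4 ≈ -12770.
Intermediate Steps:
h = -11/8 (h = -⅛*11 = -11/8 ≈ -1.3750)
c(z) = ¾ (c(z) = ((0 - 1*(-1))*(5 - 2))/4 = ((0 + 1)*3)/4 = (1*3)/4 = (¼)*3 = ¾)
a = -51145/4 (a = (-10519 + ¾) - 2268 = -42073/4 - 2268 = -51145/4 ≈ -12786.)
(H(-2)*6)*h + a = -2*6*(-11/8) - 51145/4 = -12*(-11/8) - 51145/4 = 33/2 - 51145/4 = -51079/4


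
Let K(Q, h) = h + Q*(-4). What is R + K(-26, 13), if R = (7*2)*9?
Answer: 243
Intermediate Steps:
K(Q, h) = h - 4*Q
R = 126 (R = 14*9 = 126)
R + K(-26, 13) = 126 + (13 - 4*(-26)) = 126 + (13 + 104) = 126 + 117 = 243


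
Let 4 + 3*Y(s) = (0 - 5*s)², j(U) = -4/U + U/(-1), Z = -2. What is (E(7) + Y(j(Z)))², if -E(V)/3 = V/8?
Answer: 1071225/64 ≈ 16738.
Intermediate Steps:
j(U) = -U - 4/U (j(U) = -4/U + U*(-1) = -4/U - U = -U - 4/U)
E(V) = -3*V/8
Y(s) = -4/3 + 25*s²/3 (Y(s) = -4/3 + (0 - 5*s)²/3 = -4/3 + (-5*s)²/3 = -4/3 + (25*s²)/3 = -4/3 + 25*s²/3)
(E(7) + Y(j(Z)))² = (-3/8*7 + (-4/3 + 25*(-1*(-2) - 4/(-2))²/3))² = (-21/8 + (-4/3 + 25*(2 - 4*(-½))²/3))² = (-21/8 + (-4/3 + 25*(2 + 2)²/3))² = (-21/8 + (-4/3 + (25/3)*4²))² = (-21/8 + (-4/3 + (25/3)*16))² = (-21/8 + (-4/3 + 400/3))² = (-21/8 + 132)² = (1035/8)² = 1071225/64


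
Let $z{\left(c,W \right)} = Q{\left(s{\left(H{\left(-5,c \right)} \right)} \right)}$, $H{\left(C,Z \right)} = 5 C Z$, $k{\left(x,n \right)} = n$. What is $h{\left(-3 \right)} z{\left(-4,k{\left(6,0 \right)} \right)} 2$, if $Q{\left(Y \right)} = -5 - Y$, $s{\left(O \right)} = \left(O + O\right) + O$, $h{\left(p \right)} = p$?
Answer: $1830$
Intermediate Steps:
$H{\left(C,Z \right)} = 5 C Z$
$s{\left(O \right)} = 3 O$ ($s{\left(O \right)} = 2 O + O = 3 O$)
$z{\left(c,W \right)} = -5 + 75 c$ ($z{\left(c,W \right)} = -5 - 3 \cdot 5 \left(-5\right) c = -5 - 3 \left(- 25 c\right) = -5 - - 75 c = -5 + 75 c$)
$h{\left(-3 \right)} z{\left(-4,k{\left(6,0 \right)} \right)} 2 = - 3 \left(-5 + 75 \left(-4\right)\right) 2 = - 3 \left(-5 - 300\right) 2 = \left(-3\right) \left(-305\right) 2 = 915 \cdot 2 = 1830$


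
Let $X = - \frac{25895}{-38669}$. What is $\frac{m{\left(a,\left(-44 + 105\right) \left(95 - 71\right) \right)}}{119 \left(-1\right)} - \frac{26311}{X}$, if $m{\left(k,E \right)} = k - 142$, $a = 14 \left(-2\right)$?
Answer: $- \frac{7121681463}{181265} \approx -39289.0$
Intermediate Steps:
$a = -28$
$m{\left(k,E \right)} = -142 + k$
$X = \frac{25895}{38669}$ ($X = \left(-25895\right) \left(- \frac{1}{38669}\right) = \frac{25895}{38669} \approx 0.66966$)
$\frac{m{\left(a,\left(-44 + 105\right) \left(95 - 71\right) \right)}}{119 \left(-1\right)} - \frac{26311}{X} = \frac{-142 - 28}{119 \left(-1\right)} - \frac{26311}{\frac{25895}{38669}} = - \frac{170}{-119} - \frac{1017420059}{25895} = \left(-170\right) \left(- \frac{1}{119}\right) - \frac{1017420059}{25895} = \frac{10}{7} - \frac{1017420059}{25895} = - \frac{7121681463}{181265}$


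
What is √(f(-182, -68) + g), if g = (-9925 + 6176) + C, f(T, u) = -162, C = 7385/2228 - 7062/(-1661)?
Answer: I*√110451364358479/168214 ≈ 62.477*I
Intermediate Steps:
C = 2545511/336428 (C = 7385*(1/2228) - 7062*(-1/1661) = 7385/2228 + 642/151 = 2545511/336428 ≈ 7.5663)
g = -1258723061/336428 (g = (-9925 + 6176) + 2545511/336428 = -3749 + 2545511/336428 = -1258723061/336428 ≈ -3741.4)
√(f(-182, -68) + g) = √(-162 - 1258723061/336428) = √(-1313224397/336428) = I*√110451364358479/168214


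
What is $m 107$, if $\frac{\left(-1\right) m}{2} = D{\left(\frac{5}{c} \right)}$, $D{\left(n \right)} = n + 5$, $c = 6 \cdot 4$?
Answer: $- \frac{13375}{12} \approx -1114.6$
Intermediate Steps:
$c = 24$
$D{\left(n \right)} = 5 + n$
$m = - \frac{125}{12}$ ($m = - 2 \left(5 + \frac{5}{24}\right) = \left(-2\right) \frac{125}{24} = - \frac{125}{12} \approx -10.417$)
$m 107 = \left(- \frac{125}{12}\right) 107 = - \frac{13375}{12}$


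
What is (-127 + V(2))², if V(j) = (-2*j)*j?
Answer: 18225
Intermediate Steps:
V(j) = -2*j²
(-127 + V(2))² = (-127 - 2*2²)² = (-127 - 2*4)² = (-127 - 8)² = (-135)² = 18225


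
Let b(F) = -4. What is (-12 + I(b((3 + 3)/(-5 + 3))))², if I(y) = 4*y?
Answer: 784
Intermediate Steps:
(-12 + I(b((3 + 3)/(-5 + 3))))² = (-12 + 4*(-4))² = (-12 - 16)² = (-28)² = 784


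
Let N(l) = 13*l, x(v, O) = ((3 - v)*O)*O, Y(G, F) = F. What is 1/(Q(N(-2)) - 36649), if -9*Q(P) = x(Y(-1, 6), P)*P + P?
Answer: -9/382543 ≈ -2.3527e-5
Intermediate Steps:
x(v, O) = O²*(3 - v) (x(v, O) = (O*(3 - v))*O = O²*(3 - v))
Q(P) = -P/9 + P³/3 (Q(P) = -((P²*(3 - 1*6))*P + P)/9 = -((P²*(3 - 6))*P + P)/9 = -((P²*(-3))*P + P)/9 = -((-3*P²)*P + P)/9 = -(-3*P³ + P)/9 = -(P - 3*P³)/9 = -P/9 + P³/3)
1/(Q(N(-2)) - 36649) = 1/((-13*(-2)/9 + (13*(-2))³/3) - 36649) = 1/((-⅑*(-26) + (⅓)*(-26)³) - 36649) = 1/((26/9 + (⅓)*(-17576)) - 36649) = 1/((26/9 - 17576/3) - 36649) = 1/(-52702/9 - 36649) = 1/(-382543/9) = -9/382543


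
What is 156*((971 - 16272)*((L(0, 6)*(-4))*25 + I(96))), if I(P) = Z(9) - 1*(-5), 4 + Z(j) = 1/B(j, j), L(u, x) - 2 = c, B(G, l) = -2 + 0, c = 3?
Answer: 1192284522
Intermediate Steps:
B(G, l) = -2
L(u, x) = 5 (L(u, x) = 2 + 3 = 5)
Z(j) = -9/2 (Z(j) = -4 + 1/(-2) = -4 - ½ = -9/2)
I(P) = ½ (I(P) = -9/2 - 1*(-5) = -9/2 + 5 = ½)
156*((971 - 16272)*((L(0, 6)*(-4))*25 + I(96))) = 156*((971 - 16272)*((5*(-4))*25 + ½)) = 156*(-15301*(-20*25 + ½)) = 156*(-15301*(-500 + ½)) = 156*(-15301*(-999/2)) = 156*(15285699/2) = 1192284522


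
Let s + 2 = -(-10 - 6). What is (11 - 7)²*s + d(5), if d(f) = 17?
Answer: 241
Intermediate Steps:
s = 14 (s = -2 - (-10 - 6) = -2 - 1*(-16) = -2 + 16 = 14)
(11 - 7)²*s + d(5) = (11 - 7)²*14 + 17 = 4²*14 + 17 = 16*14 + 17 = 224 + 17 = 241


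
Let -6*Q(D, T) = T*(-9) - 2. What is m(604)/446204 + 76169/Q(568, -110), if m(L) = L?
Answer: -25490109763/55106194 ≈ -462.56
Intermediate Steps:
Q(D, T) = ⅓ + 3*T/2 (Q(D, T) = -(T*(-9) - 2)/6 = -(-9*T - 2)/6 = -(-2 - 9*T)/6 = ⅓ + 3*T/2)
m(604)/446204 + 76169/Q(568, -110) = 604/446204 + 76169/(⅓ + (3/2)*(-110)) = 604*(1/446204) + 76169/(⅓ - 165) = 151/111551 + 76169/(-494/3) = 151/111551 + 76169*(-3/494) = 151/111551 - 228507/494 = -25490109763/55106194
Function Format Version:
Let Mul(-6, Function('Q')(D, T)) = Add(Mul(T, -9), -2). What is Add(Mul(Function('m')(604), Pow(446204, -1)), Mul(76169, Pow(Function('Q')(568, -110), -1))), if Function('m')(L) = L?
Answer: Rational(-25490109763, 55106194) ≈ -462.56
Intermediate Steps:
Function('Q')(D, T) = Add(Rational(1, 3), Mul(Rational(3, 2), T)) (Function('Q')(D, T) = Mul(Rational(-1, 6), Add(Mul(T, -9), -2)) = Mul(Rational(-1, 6), Add(Mul(-9, T), -2)) = Mul(Rational(-1, 6), Add(-2, Mul(-9, T))) = Add(Rational(1, 3), Mul(Rational(3, 2), T)))
Add(Mul(Function('m')(604), Pow(446204, -1)), Mul(76169, Pow(Function('Q')(568, -110), -1))) = Add(Mul(604, Pow(446204, -1)), Mul(76169, Pow(Add(Rational(1, 3), Mul(Rational(3, 2), -110)), -1))) = Add(Mul(604, Rational(1, 446204)), Mul(76169, Pow(Add(Rational(1, 3), -165), -1))) = Add(Rational(151, 111551), Mul(76169, Pow(Rational(-494, 3), -1))) = Add(Rational(151, 111551), Mul(76169, Rational(-3, 494))) = Add(Rational(151, 111551), Rational(-228507, 494)) = Rational(-25490109763, 55106194)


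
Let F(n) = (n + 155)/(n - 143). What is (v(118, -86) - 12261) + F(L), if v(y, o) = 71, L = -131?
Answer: -1670042/137 ≈ -12190.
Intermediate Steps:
F(n) = (155 + n)/(-143 + n)
(v(118, -86) - 12261) + F(L) = (71 - 12261) + (155 - 131)/(-143 - 131) = -12190 + 24/(-274) = -12190 - 1/274*24 = -12190 - 12/137 = -1670042/137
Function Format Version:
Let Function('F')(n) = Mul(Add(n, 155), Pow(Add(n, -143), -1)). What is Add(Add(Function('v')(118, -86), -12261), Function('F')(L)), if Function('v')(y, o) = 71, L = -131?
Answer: Rational(-1670042, 137) ≈ -12190.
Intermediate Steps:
Function('F')(n) = Mul(Pow(Add(-143, n), -1), Add(155, n)) (Function('F')(n) = Mul(Add(155, n), Pow(Add(-143, n), -1)) = Mul(Pow(Add(-143, n), -1), Add(155, n)))
Add(Add(Function('v')(118, -86), -12261), Function('F')(L)) = Add(Add(71, -12261), Mul(Pow(Add(-143, -131), -1), Add(155, -131))) = Add(-12190, Mul(Pow(-274, -1), 24)) = Add(-12190, Mul(Rational(-1, 274), 24)) = Add(-12190, Rational(-12, 137)) = Rational(-1670042, 137)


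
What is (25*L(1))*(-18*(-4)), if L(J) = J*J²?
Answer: 1800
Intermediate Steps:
L(J) = J³
(25*L(1))*(-18*(-4)) = (25*1³)*(-18*(-4)) = (25*1)*72 = 25*72 = 1800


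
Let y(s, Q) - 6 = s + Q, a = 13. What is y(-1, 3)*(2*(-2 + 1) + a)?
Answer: 88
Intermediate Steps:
y(s, Q) = 6 + Q + s (y(s, Q) = 6 + (s + Q) = 6 + (Q + s) = 6 + Q + s)
y(-1, 3)*(2*(-2 + 1) + a) = (6 + 3 - 1)*(2*(-2 + 1) + 13) = 8*(2*(-1) + 13) = 8*(-2 + 13) = 8*11 = 88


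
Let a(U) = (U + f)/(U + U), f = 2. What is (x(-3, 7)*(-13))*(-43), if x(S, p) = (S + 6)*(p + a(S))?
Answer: 24037/2 ≈ 12019.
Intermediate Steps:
a(U) = (2 + U)/(2*U) (a(U) = (U + 2)/(U + U) = (2 + U)/((2*U)) = (2 + U)*(1/(2*U)) = (2 + U)/(2*U))
x(S, p) = (6 + S)*(p + (2 + S)/(2*S)) (x(S, p) = (S + 6)*(p + (2 + S)/(2*S)) = (6 + S)*(p + (2 + S)/(2*S)))
(x(-3, 7)*(-13))*(-43) = ((4 + (1/2)*(-3) + 6*7 + 6/(-3) - 3*7)*(-13))*(-43) = ((4 - 3/2 + 42 + 6*(-1/3) - 21)*(-13))*(-43) = ((4 - 3/2 + 42 - 2 - 21)*(-13))*(-43) = ((43/2)*(-13))*(-43) = -559/2*(-43) = 24037/2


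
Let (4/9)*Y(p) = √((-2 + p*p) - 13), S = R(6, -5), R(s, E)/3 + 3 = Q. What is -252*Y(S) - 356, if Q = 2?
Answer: -356 - 567*I*√6 ≈ -356.0 - 1388.9*I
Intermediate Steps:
R(s, E) = -3 (R(s, E) = -9 + 3*2 = -9 + 6 = -3)
S = -3
Y(p) = 9*√(-15 + p²)/4 (Y(p) = 9*√((-2 + p*p) - 13)/4 = 9*√((-2 + p²) - 13)/4 = 9*√(-15 + p²)/4)
-252*Y(S) - 356 = -567*√(-15 + (-3)²) - 356 = -567*√(-15 + 9) - 356 = -567*√(-6) - 356 = -567*I*√6 - 356 = -356 - 567*I*√6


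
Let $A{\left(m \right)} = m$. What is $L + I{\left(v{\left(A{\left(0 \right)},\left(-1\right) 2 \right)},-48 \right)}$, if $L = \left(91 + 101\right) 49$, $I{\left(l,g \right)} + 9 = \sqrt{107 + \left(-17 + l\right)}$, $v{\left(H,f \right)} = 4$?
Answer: $9399 + \sqrt{94} \approx 9408.7$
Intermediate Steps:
$I{\left(l,g \right)} = -9 + \sqrt{90 + l}$ ($I{\left(l,g \right)} = -9 + \sqrt{107 + \left(-17 + l\right)} = -9 + \sqrt{90 + l}$)
$L = 9408$ ($L = 192 \cdot 49 = 9408$)
$L + I{\left(v{\left(A{\left(0 \right)},\left(-1\right) 2 \right)},-48 \right)} = 9408 - \left(9 - \sqrt{90 + 4}\right) = 9408 - \left(9 - \sqrt{94}\right) = 9399 + \sqrt{94}$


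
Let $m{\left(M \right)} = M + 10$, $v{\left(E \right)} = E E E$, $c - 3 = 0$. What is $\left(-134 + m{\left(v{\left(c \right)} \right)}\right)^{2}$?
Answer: $9409$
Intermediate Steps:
$c = 3$ ($c = 3 + 0 = 3$)
$v{\left(E \right)} = E^{3}$ ($v{\left(E \right)} = E^{2} E = E^{3}$)
$m{\left(M \right)} = 10 + M$
$\left(-134 + m{\left(v{\left(c \right)} \right)}\right)^{2} = \left(-134 + \left(10 + 3^{3}\right)\right)^{2} = \left(-134 + \left(10 + 27\right)\right)^{2} = \left(-134 + 37\right)^{2} = \left(-97\right)^{2} = 9409$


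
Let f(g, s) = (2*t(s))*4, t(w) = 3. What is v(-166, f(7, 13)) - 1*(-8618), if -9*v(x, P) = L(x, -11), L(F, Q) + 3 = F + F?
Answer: 77897/9 ≈ 8655.2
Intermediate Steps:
f(g, s) = 24 (f(g, s) = (2*3)*4 = 6*4 = 24)
L(F, Q) = -3 + 2*F (L(F, Q) = -3 + (F + F) = -3 + 2*F)
v(x, P) = ⅓ - 2*x/9 (v(x, P) = -(-3 + 2*x)/9 = ⅓ - 2*x/9)
v(-166, f(7, 13)) - 1*(-8618) = (⅓ - 2/9*(-166)) - 1*(-8618) = (⅓ + 332/9) + 8618 = 335/9 + 8618 = 77897/9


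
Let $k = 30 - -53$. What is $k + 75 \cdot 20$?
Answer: $1583$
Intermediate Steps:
$k = 83$ ($k = 30 + 53 = 83$)
$k + 75 \cdot 20 = 83 + 75 \cdot 20 = 83 + 1500 = 1583$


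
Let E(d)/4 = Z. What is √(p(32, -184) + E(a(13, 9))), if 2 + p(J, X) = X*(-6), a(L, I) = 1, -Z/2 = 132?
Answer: √46 ≈ 6.7823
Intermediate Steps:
Z = -264 (Z = -2*132 = -264)
E(d) = -1056 (E(d) = 4*(-264) = -1056)
p(J, X) = -2 - 6*X (p(J, X) = -2 + X*(-6) = -2 - 6*X)
√(p(32, -184) + E(a(13, 9))) = √((-2 - 6*(-184)) - 1056) = √((-2 + 1104) - 1056) = √(1102 - 1056) = √46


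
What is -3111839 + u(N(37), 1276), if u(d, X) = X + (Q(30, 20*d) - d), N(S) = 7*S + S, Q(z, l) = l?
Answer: -3104939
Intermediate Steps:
N(S) = 8*S
u(d, X) = X + 19*d (u(d, X) = X + (20*d - d) = X + 19*d)
-3111839 + u(N(37), 1276) = -3111839 + (1276 + 19*(8*37)) = -3111839 + (1276 + 19*296) = -3111839 + (1276 + 5624) = -3111839 + 6900 = -3104939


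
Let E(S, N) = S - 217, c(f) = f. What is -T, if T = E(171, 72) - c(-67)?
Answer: -21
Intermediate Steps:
E(S, N) = -217 + S
T = 21 (T = (-217 + 171) - 1*(-67) = -46 + 67 = 21)
-T = -1*21 = -21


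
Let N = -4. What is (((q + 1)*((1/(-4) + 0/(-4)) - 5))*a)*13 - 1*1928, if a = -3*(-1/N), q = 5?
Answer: -12967/8 ≈ -1620.9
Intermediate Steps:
a = -¾ (a = -3/((-4*(-1))) = -3/4 = -3*¼ = -¾ ≈ -0.75000)
(((q + 1)*((1/(-4) + 0/(-4)) - 5))*a)*13 - 1*1928 = (((5 + 1)*((1/(-4) + 0/(-4)) - 5))*(-¾))*13 - 1*1928 = ((6*((1*(-¼) + 0*(-¼)) - 5))*(-¾))*13 - 1928 = ((6*((-¼ + 0) - 5))*(-¾))*13 - 1928 = ((6*(-¼ - 5))*(-¾))*13 - 1928 = ((6*(-21/4))*(-¾))*13 - 1928 = -63/2*(-¾)*13 - 1928 = (189/8)*13 - 1928 = 2457/8 - 1928 = -12967/8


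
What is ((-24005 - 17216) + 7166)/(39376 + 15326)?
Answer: -34055/54702 ≈ -0.62255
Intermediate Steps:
((-24005 - 17216) + 7166)/(39376 + 15326) = (-41221 + 7166)/54702 = -34055*1/54702 = -34055/54702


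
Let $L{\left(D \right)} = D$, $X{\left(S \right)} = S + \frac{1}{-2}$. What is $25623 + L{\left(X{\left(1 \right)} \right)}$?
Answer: $\frac{51247}{2} \approx 25624.0$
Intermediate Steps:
$X{\left(S \right)} = - \frac{1}{2} + S$ ($X{\left(S \right)} = S - \frac{1}{2} = - \frac{1}{2} + S$)
$25623 + L{\left(X{\left(1 \right)} \right)} = 25623 + \left(- \frac{1}{2} + 1\right) = 25623 + \frac{1}{2} = \frac{51247}{2}$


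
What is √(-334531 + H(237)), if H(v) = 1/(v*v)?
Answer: I*√18790271738/237 ≈ 578.39*I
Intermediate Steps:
H(v) = v⁻² (H(v) = 1/(v²) = v⁻²)
√(-334531 + H(237)) = √(-334531 + 237⁻²) = √(-334531 + 1/56169) = √(-18790271738/56169) = I*√18790271738/237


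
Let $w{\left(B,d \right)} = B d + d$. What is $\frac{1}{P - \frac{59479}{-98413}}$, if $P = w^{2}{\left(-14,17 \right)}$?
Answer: $\frac{14059}{686664116} \approx 2.0474 \cdot 10^{-5}$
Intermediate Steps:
$w{\left(B,d \right)} = d + B d$
$P = 48841$ ($P = \left(17 \left(1 - 14\right)\right)^{2} = \left(17 \left(-13\right)\right)^{2} = \left(-221\right)^{2} = 48841$)
$\frac{1}{P - \frac{59479}{-98413}} = \frac{1}{48841 - \frac{59479}{-98413}} = \frac{1}{48841 - - \frac{8497}{14059}} = \frac{1}{48841 + \frac{8497}{14059}} = \frac{1}{\frac{686664116}{14059}} = \frac{14059}{686664116}$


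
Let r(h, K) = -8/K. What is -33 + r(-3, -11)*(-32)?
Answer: -619/11 ≈ -56.273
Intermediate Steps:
-33 + r(-3, -11)*(-32) = -33 - 8/(-11)*(-32) = -33 - 8*(-1/11)*(-32) = -33 + (8/11)*(-32) = -33 - 256/11 = -619/11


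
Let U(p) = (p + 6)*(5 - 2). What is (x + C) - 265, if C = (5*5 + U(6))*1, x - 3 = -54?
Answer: -255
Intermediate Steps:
x = -51 (x = 3 - 54 = -51)
U(p) = 18 + 3*p (U(p) = (6 + p)*3 = 18 + 3*p)
C = 61 (C = (5*5 + (18 + 3*6))*1 = (25 + (18 + 18))*1 = (25 + 36)*1 = 61*1 = 61)
(x + C) - 265 = (-51 + 61) - 265 = 10 - 265 = -255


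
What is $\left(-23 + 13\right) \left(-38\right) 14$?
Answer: $5320$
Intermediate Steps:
$\left(-23 + 13\right) \left(-38\right) 14 = \left(-10\right) \left(-38\right) 14 = 380 \cdot 14 = 5320$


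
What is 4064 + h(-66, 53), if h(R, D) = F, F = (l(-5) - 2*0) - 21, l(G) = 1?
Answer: 4044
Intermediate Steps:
F = -20 (F = (1 - 2*0) - 21 = (1 + 0) - 21 = 1 - 21 = -20)
h(R, D) = -20
4064 + h(-66, 53) = 4064 - 20 = 4044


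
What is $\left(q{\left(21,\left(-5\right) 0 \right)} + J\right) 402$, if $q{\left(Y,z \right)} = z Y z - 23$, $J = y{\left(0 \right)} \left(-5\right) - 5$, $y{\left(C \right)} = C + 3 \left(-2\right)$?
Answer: $804$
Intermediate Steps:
$y{\left(C \right)} = -6 + C$ ($y{\left(C \right)} = C - 6 = -6 + C$)
$J = 25$ ($J = \left(-6 + 0\right) \left(-5\right) - 5 = \left(-6\right) \left(-5\right) - 5 = 30 - 5 = 25$)
$q{\left(Y,z \right)} = -23 + Y z^{2}$ ($q{\left(Y,z \right)} = Y z z - 23 = Y z^{2} - 23 = -23 + Y z^{2}$)
$\left(q{\left(21,\left(-5\right) 0 \right)} + J\right) 402 = \left(\left(-23 + 21 \left(\left(-5\right) 0\right)^{2}\right) + 25\right) 402 = \left(\left(-23 + 21 \cdot 0^{2}\right) + 25\right) 402 = \left(\left(-23 + 21 \cdot 0\right) + 25\right) 402 = \left(\left(-23 + 0\right) + 25\right) 402 = \left(-23 + 25\right) 402 = 2 \cdot 402 = 804$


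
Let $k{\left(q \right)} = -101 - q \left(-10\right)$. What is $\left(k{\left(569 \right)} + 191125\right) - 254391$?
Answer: $-57677$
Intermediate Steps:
$k{\left(q \right)} = -101 + 10 q$ ($k{\left(q \right)} = -101 - - 10 q = -101 + 10 q$)
$\left(k{\left(569 \right)} + 191125\right) - 254391 = \left(\left(-101 + 10 \cdot 569\right) + 191125\right) - 254391 = \left(\left(-101 + 5690\right) + 191125\right) - 254391 = \left(5589 + 191125\right) - 254391 = 196714 - 254391 = -57677$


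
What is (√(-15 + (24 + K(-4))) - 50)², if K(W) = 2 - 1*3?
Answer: 2508 - 200*√2 ≈ 2225.2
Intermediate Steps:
K(W) = -1 (K(W) = 2 - 3 = -1)
(√(-15 + (24 + K(-4))) - 50)² = (√(-15 + (24 - 1)) - 50)² = (√(-15 + 23) - 50)² = (√8 - 50)² = (2*√2 - 50)² = (-50 + 2*√2)²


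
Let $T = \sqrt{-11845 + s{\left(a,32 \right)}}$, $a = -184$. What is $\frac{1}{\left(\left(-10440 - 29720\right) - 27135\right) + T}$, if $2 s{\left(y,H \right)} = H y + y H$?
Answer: $- \frac{67295}{4528634758} - \frac{i \sqrt{17733}}{4528634758} \approx -1.486 \cdot 10^{-5} - 2.9405 \cdot 10^{-8} i$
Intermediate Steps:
$s{\left(y,H \right)} = H y$ ($s{\left(y,H \right)} = \frac{H y + y H}{2} = \frac{H y + H y}{2} = \frac{2 H y}{2} = H y$)
$T = i \sqrt{17733}$ ($T = \sqrt{-11845 + 32 \left(-184\right)} = \sqrt{-11845 - 5888} = \sqrt{-17733} = i \sqrt{17733} \approx 133.17 i$)
$\frac{1}{\left(\left(-10440 - 29720\right) - 27135\right) + T} = \frac{1}{\left(\left(-10440 - 29720\right) - 27135\right) + i \sqrt{17733}} = \frac{1}{\left(-40160 - 27135\right) + i \sqrt{17733}} = \frac{1}{-67295 + i \sqrt{17733}}$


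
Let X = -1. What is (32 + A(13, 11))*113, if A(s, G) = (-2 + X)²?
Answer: 4633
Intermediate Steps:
A(s, G) = 9 (A(s, G) = (-2 - 1)² = (-3)² = 9)
(32 + A(13, 11))*113 = (32 + 9)*113 = 41*113 = 4633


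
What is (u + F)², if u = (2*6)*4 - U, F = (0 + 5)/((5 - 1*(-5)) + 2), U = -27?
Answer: 819025/144 ≈ 5687.7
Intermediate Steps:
F = 5/12 (F = 5/((5 + 5) + 2) = 5/(10 + 2) = 5/12 ≈ 0.41667)
u = 75 (u = (2*6)*4 - 1*(-27) = 12*4 + 27 = 48 + 27 = 75)
(u + F)² = (75 + 5/12)² = (905/12)² = 819025/144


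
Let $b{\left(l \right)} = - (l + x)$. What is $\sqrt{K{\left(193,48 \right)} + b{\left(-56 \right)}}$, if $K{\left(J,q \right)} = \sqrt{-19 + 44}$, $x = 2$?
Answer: $\sqrt{59} \approx 7.6811$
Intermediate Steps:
$K{\left(J,q \right)} = 5$ ($K{\left(J,q \right)} = \sqrt{25} = 5$)
$b{\left(l \right)} = -2 - l$ ($b{\left(l \right)} = - (l + 2) = - (2 + l) = -2 - l$)
$\sqrt{K{\left(193,48 \right)} + b{\left(-56 \right)}} = \sqrt{5 - -54} = \sqrt{5 + \left(-2 + 56\right)} = \sqrt{5 + 54} = \sqrt{59}$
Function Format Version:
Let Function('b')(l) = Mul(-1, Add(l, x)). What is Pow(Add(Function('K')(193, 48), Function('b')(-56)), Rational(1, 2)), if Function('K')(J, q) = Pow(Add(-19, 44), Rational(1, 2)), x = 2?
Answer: Pow(59, Rational(1, 2)) ≈ 7.6811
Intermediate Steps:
Function('K')(J, q) = 5 (Function('K')(J, q) = Pow(25, Rational(1, 2)) = 5)
Function('b')(l) = Add(-2, Mul(-1, l)) (Function('b')(l) = Mul(-1, Add(l, 2)) = Mul(-1, Add(2, l)) = Add(-2, Mul(-1, l)))
Pow(Add(Function('K')(193, 48), Function('b')(-56)), Rational(1, 2)) = Pow(Add(5, Add(-2, Mul(-1, -56))), Rational(1, 2)) = Pow(Add(5, Add(-2, 56)), Rational(1, 2)) = Pow(Add(5, 54), Rational(1, 2)) = Pow(59, Rational(1, 2))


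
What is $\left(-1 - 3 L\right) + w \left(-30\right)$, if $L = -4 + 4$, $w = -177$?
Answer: $5309$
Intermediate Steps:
$L = 0$
$\left(-1 - 3 L\right) + w \left(-30\right) = \left(-1 - 0\right) - -5310 = \left(-1 + 0\right) + 5310 = -1 + 5310 = 5309$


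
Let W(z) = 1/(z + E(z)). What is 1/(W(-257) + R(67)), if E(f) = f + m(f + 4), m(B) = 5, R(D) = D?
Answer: 509/34102 ≈ 0.014926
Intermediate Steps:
E(f) = 5 + f (E(f) = f + 5 = 5 + f)
W(z) = 1/(5 + 2*z) (W(z) = 1/(z + (5 + z)) = 1/(5 + 2*z))
1/(W(-257) + R(67)) = 1/(1/(5 + 2*(-257)) + 67) = 1/(1/(5 - 514) + 67) = 1/(1/(-509) + 67) = 1/(-1/509 + 67) = 1/(34102/509) = 509/34102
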